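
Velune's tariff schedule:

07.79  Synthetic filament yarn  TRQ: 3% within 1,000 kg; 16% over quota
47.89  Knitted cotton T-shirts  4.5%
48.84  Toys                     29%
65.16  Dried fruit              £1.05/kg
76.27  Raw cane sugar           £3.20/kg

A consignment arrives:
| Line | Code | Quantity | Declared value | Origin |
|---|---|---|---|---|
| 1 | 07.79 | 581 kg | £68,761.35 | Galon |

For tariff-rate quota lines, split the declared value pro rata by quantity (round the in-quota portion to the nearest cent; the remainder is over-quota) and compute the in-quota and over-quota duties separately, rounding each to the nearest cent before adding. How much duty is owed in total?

£2,062.84

Line 1 (07.79, Galon, 581 kg, £68,761.35):
Code 07.79 is under a tariff-rate quota (threshold 1,000 kg). Quantity 581 kg is within the quota, so the in-quota rate 3% applies to the full value.
Duty = £68,761.35 × 3% = £2,062.84.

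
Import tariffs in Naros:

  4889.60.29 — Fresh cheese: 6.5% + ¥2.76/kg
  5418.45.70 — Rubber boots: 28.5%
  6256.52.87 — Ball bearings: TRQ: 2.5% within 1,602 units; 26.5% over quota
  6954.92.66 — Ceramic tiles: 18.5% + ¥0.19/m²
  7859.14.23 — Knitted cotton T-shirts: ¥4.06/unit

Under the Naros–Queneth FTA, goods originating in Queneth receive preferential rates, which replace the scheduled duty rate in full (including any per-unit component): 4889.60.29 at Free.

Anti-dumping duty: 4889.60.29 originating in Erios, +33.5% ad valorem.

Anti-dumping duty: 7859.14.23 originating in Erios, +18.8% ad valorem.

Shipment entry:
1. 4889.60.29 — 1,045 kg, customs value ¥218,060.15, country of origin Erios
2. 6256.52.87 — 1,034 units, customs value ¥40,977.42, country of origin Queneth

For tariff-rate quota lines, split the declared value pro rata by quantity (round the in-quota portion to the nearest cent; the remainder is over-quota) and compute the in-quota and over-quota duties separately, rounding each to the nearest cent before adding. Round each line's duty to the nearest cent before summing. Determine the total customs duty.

¥91,132.70

Line 1 (4889.60.29, Erios, 1,045 kg, ¥218,060.15):
Base rate for 4889.60.29 is 6.5% + ¥2.76/kg.
4889.60.29 has an FTA preferential rate, but origin Erios is not Queneth; base rate stands.
Additional duty on 4889.60.29 from Erios: +33.5%. Applied ad valorem rate: 6.5% + 33.5% = 40%.
Duty = ¥218,060.15 × 40% + 1,045 × ¥2.76 = ¥90,108.26.
Line 2 (6256.52.87, Queneth, 1,034 units, ¥40,977.42):
Code 6256.52.87 is under a tariff-rate quota (threshold 1,602 units). Quantity 1,034 units is within the quota, so the in-quota rate 2.5% applies to the full value.
Duty = ¥40,977.42 × 2.5% = ¥1,024.44.
Total = ¥90,108.26 + ¥1,024.44 = ¥91,132.70.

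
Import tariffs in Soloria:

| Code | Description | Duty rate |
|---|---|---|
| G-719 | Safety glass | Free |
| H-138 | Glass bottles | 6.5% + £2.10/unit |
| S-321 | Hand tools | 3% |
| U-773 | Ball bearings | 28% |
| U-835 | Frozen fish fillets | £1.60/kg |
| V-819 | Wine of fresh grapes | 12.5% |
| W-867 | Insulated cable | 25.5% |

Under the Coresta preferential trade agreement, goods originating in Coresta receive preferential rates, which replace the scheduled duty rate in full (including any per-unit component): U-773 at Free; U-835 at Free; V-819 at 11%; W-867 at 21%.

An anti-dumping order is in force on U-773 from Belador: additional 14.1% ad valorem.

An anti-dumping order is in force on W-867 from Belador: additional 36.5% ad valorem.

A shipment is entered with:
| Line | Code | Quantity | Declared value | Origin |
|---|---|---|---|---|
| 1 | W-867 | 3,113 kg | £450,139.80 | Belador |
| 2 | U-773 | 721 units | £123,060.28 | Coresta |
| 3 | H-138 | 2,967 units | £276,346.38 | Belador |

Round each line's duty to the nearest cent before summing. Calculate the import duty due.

Line 1 (W-867, Belador, 3,113 kg, £450,139.80):
Base rate for W-867 is 25.5%.
W-867 has an FTA preferential rate, but origin Belador is not Coresta; base rate stands.
Additional duty on W-867 from Belador: +36.5%. Applied ad valorem rate: 25.5% + 36.5% = 62%.
Duty = £450,139.80 × 62% = £279,086.68.
Line 2 (U-773, Coresta, 721 units, £123,060.28):
Base rate for U-773 is 28%.
Origin Coresta qualifies under the Soloria–Coresta agreement and U-773 is covered: preferential rate Free applies instead.
The additional-duty order on U-773 targets Belador, not Coresta; it does not apply.
Duty = £123,060.28 × 0% = £0.00.
Line 3 (H-138, Belador, 2,967 units, £276,346.38):
Base rate for H-138 is 6.5% + £2.10/unit.
Duty = £276,346.38 × 6.5% + 2,967 × £2.10 = £24,193.21.
Total = £279,086.68 + £0.00 + £24,193.21 = £303,279.89.

£303,279.89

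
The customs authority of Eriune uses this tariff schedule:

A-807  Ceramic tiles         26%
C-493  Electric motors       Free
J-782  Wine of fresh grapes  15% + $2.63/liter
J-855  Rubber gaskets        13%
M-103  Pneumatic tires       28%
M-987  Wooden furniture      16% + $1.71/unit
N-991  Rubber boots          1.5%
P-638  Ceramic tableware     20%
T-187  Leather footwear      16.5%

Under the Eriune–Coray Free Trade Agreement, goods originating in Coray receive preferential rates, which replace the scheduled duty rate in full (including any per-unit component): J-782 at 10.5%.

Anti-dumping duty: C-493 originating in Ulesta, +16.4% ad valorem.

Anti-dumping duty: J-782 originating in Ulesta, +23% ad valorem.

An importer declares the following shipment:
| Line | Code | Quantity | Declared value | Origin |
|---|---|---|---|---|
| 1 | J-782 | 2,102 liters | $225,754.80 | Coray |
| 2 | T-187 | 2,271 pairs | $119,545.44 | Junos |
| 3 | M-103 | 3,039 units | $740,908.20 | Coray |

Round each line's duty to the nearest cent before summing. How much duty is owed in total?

$250,883.55

Line 1 (J-782, Coray, 2,102 liters, $225,754.80):
Base rate for J-782 is 15% + $2.63/liter.
Origin Coray qualifies under the Eriune–Coray agreement and J-782 is covered: preferential rate 10.5% applies instead.
The additional-duty order on J-782 targets Ulesta, not Coray; it does not apply.
Duty = $225,754.80 × 10.5% = $23,704.25.
Line 2 (T-187, Junos, 2,271 pairs, $119,545.44):
Base rate for T-187 is 16.5%.
Duty = $119,545.44 × 16.5% = $19,725.00.
Line 3 (M-103, Coray, 3,039 units, $740,908.20):
Base rate for M-103 is 28%.
Origin Coray is the FTA partner but M-103 is not on the preference list; base rate stands.
Duty = $740,908.20 × 28% = $207,454.30.
Total = $23,704.25 + $19,725.00 + $207,454.30 = $250,883.55.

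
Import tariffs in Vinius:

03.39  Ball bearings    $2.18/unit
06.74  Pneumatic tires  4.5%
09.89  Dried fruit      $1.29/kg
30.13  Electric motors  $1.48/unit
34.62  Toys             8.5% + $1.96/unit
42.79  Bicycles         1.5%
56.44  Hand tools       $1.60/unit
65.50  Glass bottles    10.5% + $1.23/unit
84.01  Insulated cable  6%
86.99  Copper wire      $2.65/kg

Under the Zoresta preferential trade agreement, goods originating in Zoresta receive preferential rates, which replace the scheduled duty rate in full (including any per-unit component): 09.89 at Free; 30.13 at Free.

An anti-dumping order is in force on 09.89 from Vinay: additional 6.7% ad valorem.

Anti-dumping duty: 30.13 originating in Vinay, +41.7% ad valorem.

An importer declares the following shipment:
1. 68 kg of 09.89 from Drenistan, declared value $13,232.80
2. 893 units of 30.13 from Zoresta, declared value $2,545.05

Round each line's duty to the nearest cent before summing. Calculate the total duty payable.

Line 1 (09.89, Drenistan, 68 kg, $13,232.80):
Base rate for 09.89 is $1.29/kg.
09.89 has an FTA preferential rate, but origin Drenistan is not Zoresta; base rate stands.
The additional-duty order on 09.89 targets Vinay, not Drenistan; it does not apply.
Duty = 68 × $1.29 = $87.72.
Line 2 (30.13, Zoresta, 893 units, $2,545.05):
Base rate for 30.13 is $1.48/unit.
Origin Zoresta qualifies under the Vinius–Zoresta agreement and 30.13 is covered: preferential rate Free applies instead.
The additional-duty order on 30.13 targets Vinay, not Zoresta; it does not apply.
Duty = $2,545.05 × 0% = $0.00.
Total = $87.72 + $0.00 = $87.72.

$87.72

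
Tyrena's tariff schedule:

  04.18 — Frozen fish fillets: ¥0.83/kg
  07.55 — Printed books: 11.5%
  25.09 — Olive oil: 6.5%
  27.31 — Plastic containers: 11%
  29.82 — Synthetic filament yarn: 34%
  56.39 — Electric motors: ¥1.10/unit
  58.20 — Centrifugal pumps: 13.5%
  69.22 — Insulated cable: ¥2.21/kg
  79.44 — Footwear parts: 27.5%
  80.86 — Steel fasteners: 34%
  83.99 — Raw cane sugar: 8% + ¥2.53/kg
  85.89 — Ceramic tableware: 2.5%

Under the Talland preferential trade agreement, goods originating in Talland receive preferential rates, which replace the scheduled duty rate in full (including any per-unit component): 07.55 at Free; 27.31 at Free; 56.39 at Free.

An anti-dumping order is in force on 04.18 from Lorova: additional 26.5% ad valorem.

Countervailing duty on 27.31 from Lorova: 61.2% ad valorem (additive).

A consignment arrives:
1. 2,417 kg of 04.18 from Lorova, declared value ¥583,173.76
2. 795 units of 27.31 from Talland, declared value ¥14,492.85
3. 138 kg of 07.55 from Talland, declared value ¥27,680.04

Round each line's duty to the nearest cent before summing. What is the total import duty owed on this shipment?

Line 1 (04.18, Lorova, 2,417 kg, ¥583,173.76):
Base rate for 04.18 is ¥0.83/kg.
Additional duty on 04.18 from Lorova: +26.5% ad valorem. Applied ad valorem rate = 26.5%.
Duty = ¥583,173.76 × 26.5% + 2,417 × ¥0.83 = ¥156,547.16.
Line 2 (27.31, Talland, 795 units, ¥14,492.85):
Base rate for 27.31 is 11%.
Origin Talland qualifies under the Tyrena–Talland agreement and 27.31 is covered: preferential rate Free applies instead.
The additional-duty order on 27.31 targets Lorova, not Talland; it does not apply.
Duty = ¥14,492.85 × 0% = ¥0.00.
Line 3 (07.55, Talland, 138 kg, ¥27,680.04):
Base rate for 07.55 is 11.5%.
Origin Talland qualifies under the Tyrena–Talland agreement and 07.55 is covered: preferential rate Free applies instead.
Duty = ¥27,680.04 × 0% = ¥0.00.
Total = ¥156,547.16 + ¥0.00 + ¥0.00 = ¥156,547.16.

¥156,547.16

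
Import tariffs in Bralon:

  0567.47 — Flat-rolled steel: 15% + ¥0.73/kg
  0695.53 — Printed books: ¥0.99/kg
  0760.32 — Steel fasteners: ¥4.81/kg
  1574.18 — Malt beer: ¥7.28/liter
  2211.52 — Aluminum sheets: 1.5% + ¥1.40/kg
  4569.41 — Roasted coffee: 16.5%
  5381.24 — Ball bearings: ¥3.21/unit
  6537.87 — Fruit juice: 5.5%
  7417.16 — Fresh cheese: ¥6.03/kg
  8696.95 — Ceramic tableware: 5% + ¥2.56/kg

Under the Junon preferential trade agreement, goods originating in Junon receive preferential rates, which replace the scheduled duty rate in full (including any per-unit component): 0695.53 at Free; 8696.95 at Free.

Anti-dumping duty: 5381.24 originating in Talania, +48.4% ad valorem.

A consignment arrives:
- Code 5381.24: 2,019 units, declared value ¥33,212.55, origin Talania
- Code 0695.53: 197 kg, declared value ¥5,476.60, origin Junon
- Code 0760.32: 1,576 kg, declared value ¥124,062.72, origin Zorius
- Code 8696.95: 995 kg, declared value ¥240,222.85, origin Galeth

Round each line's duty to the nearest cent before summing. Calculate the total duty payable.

¥44,694.76

Line 1 (5381.24, Talania, 2,019 units, ¥33,212.55):
Base rate for 5381.24 is ¥3.21/unit.
Additional duty on 5381.24 from Talania: +48.4% ad valorem. Applied ad valorem rate = 48.4%.
Duty = ¥33,212.55 × 48.4% + 2,019 × ¥3.21 = ¥22,555.86.
Line 2 (0695.53, Junon, 197 kg, ¥5,476.60):
Base rate for 0695.53 is ¥0.99/kg.
Origin Junon qualifies under the Bralon–Junon agreement and 0695.53 is covered: preferential rate Free applies instead.
Duty = ¥5,476.60 × 0% = ¥0.00.
Line 3 (0760.32, Zorius, 1,576 kg, ¥124,062.72):
Base rate for 0760.32 is ¥4.81/kg.
Duty = 1,576 × ¥4.81 = ¥7,580.56.
Line 4 (8696.95, Galeth, 995 kg, ¥240,222.85):
Base rate for 8696.95 is 5% + ¥2.56/kg.
8696.95 has an FTA preferential rate, but origin Galeth is not Junon; base rate stands.
Duty = ¥240,222.85 × 5% + 995 × ¥2.56 = ¥14,558.34.
Total = ¥22,555.86 + ¥0.00 + ¥7,580.56 + ¥14,558.34 = ¥44,694.76.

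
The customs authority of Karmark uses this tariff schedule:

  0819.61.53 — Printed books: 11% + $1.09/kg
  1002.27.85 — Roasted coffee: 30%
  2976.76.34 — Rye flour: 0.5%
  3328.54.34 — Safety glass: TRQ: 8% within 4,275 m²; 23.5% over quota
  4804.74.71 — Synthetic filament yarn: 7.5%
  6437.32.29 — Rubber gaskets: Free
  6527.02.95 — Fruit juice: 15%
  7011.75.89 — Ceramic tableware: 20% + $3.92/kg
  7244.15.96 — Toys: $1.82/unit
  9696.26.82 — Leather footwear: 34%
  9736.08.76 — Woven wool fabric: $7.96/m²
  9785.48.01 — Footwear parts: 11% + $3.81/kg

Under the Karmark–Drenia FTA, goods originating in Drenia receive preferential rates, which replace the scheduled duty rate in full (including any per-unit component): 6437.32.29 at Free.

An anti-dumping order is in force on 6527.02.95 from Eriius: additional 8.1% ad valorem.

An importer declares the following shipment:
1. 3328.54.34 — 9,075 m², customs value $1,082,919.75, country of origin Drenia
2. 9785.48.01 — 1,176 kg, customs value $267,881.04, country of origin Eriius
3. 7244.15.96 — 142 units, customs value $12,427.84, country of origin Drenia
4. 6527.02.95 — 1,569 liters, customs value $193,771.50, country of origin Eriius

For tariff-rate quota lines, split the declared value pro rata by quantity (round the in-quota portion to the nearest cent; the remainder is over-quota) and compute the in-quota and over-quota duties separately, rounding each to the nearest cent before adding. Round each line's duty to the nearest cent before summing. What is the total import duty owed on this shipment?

$254,382.23

Line 1 (3328.54.34, Drenia, 9,075 m², $1,082,919.75):
Code 3328.54.34 is under a tariff-rate quota (threshold 4,275 m²). In-quota: 4,275 m² at 8%; over-quota: 4,800 m² at 23.5%.
Pro-rata value split: in-quota = $1,082,919.75 × 4,275/9,075 = $510,135.75; over-quota = $1,082,919.75 − $510,135.75 = $572,784.00.
In-quota duty = $510,135.75 × 8% = $40,810.86. Over-quota duty = $572,784.00 × 23.5% = $134,604.24.
Line duty = $40,810.86 + $134,604.24 = $175,415.10.
Line 2 (9785.48.01, Eriius, 1,176 kg, $267,881.04):
Base rate for 9785.48.01 is 11% + $3.81/kg.
Duty = $267,881.04 × 11% + 1,176 × $3.81 = $33,947.47.
Line 3 (7244.15.96, Drenia, 142 units, $12,427.84):
Base rate for 7244.15.96 is $1.82/unit.
Origin Drenia is the FTA partner but 7244.15.96 is not on the preference list; base rate stands.
Duty = 142 × $1.82 = $258.44.
Line 4 (6527.02.95, Eriius, 1,569 liters, $193,771.50):
Base rate for 6527.02.95 is 15%.
Additional duty on 6527.02.95 from Eriius: +8.1%. Applied ad valorem rate: 15% + 8.1% = 23.1%.
Duty = $193,771.50 × 23.1% = $44,761.22.
Total = $175,415.10 + $33,947.47 + $258.44 + $44,761.22 = $254,382.23.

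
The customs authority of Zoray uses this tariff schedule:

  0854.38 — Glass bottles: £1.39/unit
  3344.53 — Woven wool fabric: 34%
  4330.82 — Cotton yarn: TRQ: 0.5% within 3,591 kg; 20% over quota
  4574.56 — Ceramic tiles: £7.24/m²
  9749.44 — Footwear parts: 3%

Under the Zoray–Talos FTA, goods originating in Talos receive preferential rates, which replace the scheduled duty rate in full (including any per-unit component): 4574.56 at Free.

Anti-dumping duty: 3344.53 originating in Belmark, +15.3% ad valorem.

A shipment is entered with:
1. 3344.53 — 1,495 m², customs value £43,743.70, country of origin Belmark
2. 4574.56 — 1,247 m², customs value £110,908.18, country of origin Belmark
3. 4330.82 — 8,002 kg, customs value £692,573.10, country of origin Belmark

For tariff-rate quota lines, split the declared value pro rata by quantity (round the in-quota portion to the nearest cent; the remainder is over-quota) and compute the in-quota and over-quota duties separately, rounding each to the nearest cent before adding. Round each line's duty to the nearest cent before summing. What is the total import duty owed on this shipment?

Line 1 (3344.53, Belmark, 1,495 m², £43,743.70):
Base rate for 3344.53 is 34%.
Additional duty on 3344.53 from Belmark: +15.3%. Applied ad valorem rate: 34% + 15.3% = 49.3%.
Duty = £43,743.70 × 49.3% = £21,565.64.
Line 2 (4574.56, Belmark, 1,247 m², £110,908.18):
Base rate for 4574.56 is £7.24/m².
4574.56 has an FTA preferential rate, but origin Belmark is not Talos; base rate stands.
Duty = 1,247 × £7.24 = £9,028.28.
Line 3 (4330.82, Belmark, 8,002 kg, £692,573.10):
Code 4330.82 is under a tariff-rate quota (threshold 3,591 kg). In-quota: 3,591 kg at 0.5%; over-quota: 4,411 kg at 20%.
Pro-rata value split: in-quota = £692,573.10 × 3,591/8,002 = £310,801.05; over-quota = £692,573.10 − £310,801.05 = £381,772.05.
In-quota duty = £310,801.05 × 0.5% = £1,554.01. Over-quota duty = £381,772.05 × 20% = £76,354.41.
Line duty = £1,554.01 + £76,354.41 = £77,908.42.
Total = £21,565.64 + £9,028.28 + £77,908.42 = £108,502.34.

£108,502.34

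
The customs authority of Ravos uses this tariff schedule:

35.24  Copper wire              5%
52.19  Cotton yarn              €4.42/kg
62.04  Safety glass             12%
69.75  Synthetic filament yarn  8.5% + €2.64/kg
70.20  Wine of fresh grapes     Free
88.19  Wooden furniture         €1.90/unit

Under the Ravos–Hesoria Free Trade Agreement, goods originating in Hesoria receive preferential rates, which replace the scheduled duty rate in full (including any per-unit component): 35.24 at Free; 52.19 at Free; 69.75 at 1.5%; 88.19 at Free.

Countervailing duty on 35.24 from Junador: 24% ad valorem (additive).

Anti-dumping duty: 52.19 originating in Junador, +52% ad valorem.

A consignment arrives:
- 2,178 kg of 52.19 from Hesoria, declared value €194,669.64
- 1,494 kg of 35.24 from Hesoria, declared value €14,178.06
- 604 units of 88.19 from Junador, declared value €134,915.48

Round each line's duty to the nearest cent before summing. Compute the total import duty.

Line 1 (52.19, Hesoria, 2,178 kg, €194,669.64):
Base rate for 52.19 is €4.42/kg.
Origin Hesoria qualifies under the Ravos–Hesoria agreement and 52.19 is covered: preferential rate Free applies instead.
The additional-duty order on 52.19 targets Junador, not Hesoria; it does not apply.
Duty = €194,669.64 × 0% = €0.00.
Line 2 (35.24, Hesoria, 1,494 kg, €14,178.06):
Base rate for 35.24 is 5%.
Origin Hesoria qualifies under the Ravos–Hesoria agreement and 35.24 is covered: preferential rate Free applies instead.
The additional-duty order on 35.24 targets Junador, not Hesoria; it does not apply.
Duty = €14,178.06 × 0% = €0.00.
Line 3 (88.19, Junador, 604 units, €134,915.48):
Base rate for 88.19 is €1.90/unit.
88.19 has an FTA preferential rate, but origin Junador is not Hesoria; base rate stands.
Duty = 604 × €1.90 = €1,147.60.
Total = €0.00 + €0.00 + €1,147.60 = €1,147.60.

€1,147.60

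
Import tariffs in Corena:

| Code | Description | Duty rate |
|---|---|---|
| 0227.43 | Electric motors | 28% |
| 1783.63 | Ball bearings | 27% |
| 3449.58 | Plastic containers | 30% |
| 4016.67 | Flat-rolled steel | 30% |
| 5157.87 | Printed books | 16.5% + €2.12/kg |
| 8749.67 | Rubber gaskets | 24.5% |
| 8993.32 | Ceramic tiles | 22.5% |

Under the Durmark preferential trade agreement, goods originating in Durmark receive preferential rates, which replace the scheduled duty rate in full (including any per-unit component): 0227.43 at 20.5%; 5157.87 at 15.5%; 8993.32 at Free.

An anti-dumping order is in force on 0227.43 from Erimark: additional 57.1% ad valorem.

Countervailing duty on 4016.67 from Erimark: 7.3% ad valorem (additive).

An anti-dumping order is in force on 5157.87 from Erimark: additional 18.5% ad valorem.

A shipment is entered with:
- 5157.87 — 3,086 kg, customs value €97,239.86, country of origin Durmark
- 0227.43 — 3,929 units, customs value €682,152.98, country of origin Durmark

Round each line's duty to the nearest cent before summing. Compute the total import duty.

Line 1 (5157.87, Durmark, 3,086 kg, €97,239.86):
Base rate for 5157.87 is 16.5% + €2.12/kg.
Origin Durmark qualifies under the Corena–Durmark agreement and 5157.87 is covered: preferential rate 15.5% applies instead.
The additional-duty order on 5157.87 targets Erimark, not Durmark; it does not apply.
Duty = €97,239.86 × 15.5% = €15,072.18.
Line 2 (0227.43, Durmark, 3,929 units, €682,152.98):
Base rate for 0227.43 is 28%.
Origin Durmark qualifies under the Corena–Durmark agreement and 0227.43 is covered: preferential rate 20.5% applies instead.
The additional-duty order on 0227.43 targets Erimark, not Durmark; it does not apply.
Duty = €682,152.98 × 20.5% = €139,841.36.
Total = €15,072.18 + €139,841.36 = €154,913.54.

€154,913.54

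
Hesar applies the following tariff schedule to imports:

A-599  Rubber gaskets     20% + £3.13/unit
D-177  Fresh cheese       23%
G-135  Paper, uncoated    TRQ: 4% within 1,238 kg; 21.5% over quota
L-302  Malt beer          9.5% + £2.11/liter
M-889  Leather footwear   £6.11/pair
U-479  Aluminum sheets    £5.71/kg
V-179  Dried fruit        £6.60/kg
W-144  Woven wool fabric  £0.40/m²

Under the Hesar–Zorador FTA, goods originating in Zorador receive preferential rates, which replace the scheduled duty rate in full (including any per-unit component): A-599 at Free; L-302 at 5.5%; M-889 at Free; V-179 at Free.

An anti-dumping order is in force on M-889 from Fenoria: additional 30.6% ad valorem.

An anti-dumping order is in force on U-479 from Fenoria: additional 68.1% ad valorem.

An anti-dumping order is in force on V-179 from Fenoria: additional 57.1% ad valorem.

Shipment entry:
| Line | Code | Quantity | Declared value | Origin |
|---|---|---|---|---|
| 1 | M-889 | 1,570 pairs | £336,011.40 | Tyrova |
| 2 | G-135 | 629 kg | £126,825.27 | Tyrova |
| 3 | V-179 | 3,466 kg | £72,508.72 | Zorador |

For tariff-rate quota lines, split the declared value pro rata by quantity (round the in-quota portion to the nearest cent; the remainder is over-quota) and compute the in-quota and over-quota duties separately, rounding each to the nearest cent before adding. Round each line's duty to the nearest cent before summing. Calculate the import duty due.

£14,665.71

Line 1 (M-889, Tyrova, 1,570 pairs, £336,011.40):
Base rate for M-889 is £6.11/pair.
M-889 has an FTA preferential rate, but origin Tyrova is not Zorador; base rate stands.
The additional-duty order on M-889 targets Fenoria, not Tyrova; it does not apply.
Duty = 1,570 × £6.11 = £9,592.70.
Line 2 (G-135, Tyrova, 629 kg, £126,825.27):
Code G-135 is under a tariff-rate quota (threshold 1,238 kg). Quantity 629 kg is within the quota, so the in-quota rate 4% applies to the full value.
Duty = £126,825.27 × 4% = £5,073.01.
Line 3 (V-179, Zorador, 3,466 kg, £72,508.72):
Base rate for V-179 is £6.60/kg.
Origin Zorador qualifies under the Hesar–Zorador agreement and V-179 is covered: preferential rate Free applies instead.
The additional-duty order on V-179 targets Fenoria, not Zorador; it does not apply.
Duty = £72,508.72 × 0% = £0.00.
Total = £9,592.70 + £5,073.01 + £0.00 = £14,665.71.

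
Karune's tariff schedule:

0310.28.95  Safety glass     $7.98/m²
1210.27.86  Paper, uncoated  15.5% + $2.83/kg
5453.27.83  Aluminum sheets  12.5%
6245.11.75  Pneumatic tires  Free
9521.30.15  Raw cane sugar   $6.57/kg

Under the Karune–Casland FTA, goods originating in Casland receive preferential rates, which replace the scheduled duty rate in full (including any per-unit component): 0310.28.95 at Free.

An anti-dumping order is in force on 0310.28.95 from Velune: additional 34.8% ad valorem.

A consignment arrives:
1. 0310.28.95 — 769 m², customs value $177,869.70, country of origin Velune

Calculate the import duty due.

Line 1 (0310.28.95, Velune, 769 m², $177,869.70):
Base rate for 0310.28.95 is $7.98/m².
0310.28.95 has an FTA preferential rate, but origin Velune is not Casland; base rate stands.
Additional duty on 0310.28.95 from Velune: +34.8% ad valorem. Applied ad valorem rate = 34.8%.
Duty = $177,869.70 × 34.8% + 769 × $7.98 = $68,035.28.

$68,035.28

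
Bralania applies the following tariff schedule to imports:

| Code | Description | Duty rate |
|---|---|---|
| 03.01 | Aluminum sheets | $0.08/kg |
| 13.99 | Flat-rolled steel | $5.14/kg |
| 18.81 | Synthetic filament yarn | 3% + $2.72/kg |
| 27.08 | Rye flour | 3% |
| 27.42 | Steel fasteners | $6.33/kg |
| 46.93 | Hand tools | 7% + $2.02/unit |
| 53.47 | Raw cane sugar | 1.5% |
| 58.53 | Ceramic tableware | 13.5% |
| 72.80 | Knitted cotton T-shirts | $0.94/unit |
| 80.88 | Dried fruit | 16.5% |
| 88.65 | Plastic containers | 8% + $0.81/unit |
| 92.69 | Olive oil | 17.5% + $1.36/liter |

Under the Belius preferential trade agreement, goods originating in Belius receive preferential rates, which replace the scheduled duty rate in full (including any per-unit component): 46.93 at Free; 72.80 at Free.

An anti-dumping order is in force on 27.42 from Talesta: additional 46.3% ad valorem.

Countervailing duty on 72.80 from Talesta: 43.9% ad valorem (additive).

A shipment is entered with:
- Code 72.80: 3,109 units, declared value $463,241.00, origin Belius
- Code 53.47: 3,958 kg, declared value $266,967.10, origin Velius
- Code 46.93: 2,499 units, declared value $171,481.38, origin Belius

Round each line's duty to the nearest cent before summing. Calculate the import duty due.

$4,004.51

Line 1 (72.80, Belius, 3,109 units, $463,241.00):
Base rate for 72.80 is $0.94/unit.
Origin Belius qualifies under the Bralania–Belius agreement and 72.80 is covered: preferential rate Free applies instead.
The additional-duty order on 72.80 targets Talesta, not Belius; it does not apply.
Duty = $463,241.00 × 0% = $0.00.
Line 2 (53.47, Velius, 3,958 kg, $266,967.10):
Base rate for 53.47 is 1.5%.
Duty = $266,967.10 × 1.5% = $4,004.51.
Line 3 (46.93, Belius, 2,499 units, $171,481.38):
Base rate for 46.93 is 7% + $2.02/unit.
Origin Belius qualifies under the Bralania–Belius agreement and 46.93 is covered: preferential rate Free applies instead.
Duty = $171,481.38 × 0% = $0.00.
Total = $0.00 + $4,004.51 + $0.00 = $4,004.51.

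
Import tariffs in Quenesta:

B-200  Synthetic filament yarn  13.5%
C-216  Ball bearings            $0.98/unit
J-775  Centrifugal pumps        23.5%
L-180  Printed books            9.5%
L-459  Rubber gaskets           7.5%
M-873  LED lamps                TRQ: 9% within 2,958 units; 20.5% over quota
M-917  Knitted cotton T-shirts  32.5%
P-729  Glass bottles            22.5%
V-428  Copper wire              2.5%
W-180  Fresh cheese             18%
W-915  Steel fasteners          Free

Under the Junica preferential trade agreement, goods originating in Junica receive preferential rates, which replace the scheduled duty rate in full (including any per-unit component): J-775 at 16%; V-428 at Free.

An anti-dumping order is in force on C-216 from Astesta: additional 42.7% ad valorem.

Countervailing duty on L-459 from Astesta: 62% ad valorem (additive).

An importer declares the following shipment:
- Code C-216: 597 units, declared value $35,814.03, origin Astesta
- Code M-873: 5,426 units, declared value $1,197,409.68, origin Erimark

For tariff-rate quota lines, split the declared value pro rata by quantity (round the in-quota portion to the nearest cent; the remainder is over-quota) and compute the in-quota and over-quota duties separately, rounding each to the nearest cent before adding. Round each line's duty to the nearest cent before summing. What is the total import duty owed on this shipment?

Line 1 (C-216, Astesta, 597 units, $35,814.03):
Base rate for C-216 is $0.98/unit.
Additional duty on C-216 from Astesta: +42.7% ad valorem. Applied ad valorem rate = 42.7%.
Duty = $35,814.03 × 42.7% + 597 × $0.98 = $15,877.65.
Line 2 (M-873, Erimark, 5,426 units, $1,197,409.68):
Code M-873 is under a tariff-rate quota (threshold 2,958 units). In-quota: 2,958 units at 9%; over-quota: 2,468 units at 20.5%.
Pro-rata value split: in-quota = $1,197,409.68 × 2,958/5,426 = $652,771.44; over-quota = $1,197,409.68 − $652,771.44 = $544,638.24.
In-quota duty = $652,771.44 × 9% = $58,749.43. Over-quota duty = $544,638.24 × 20.5% = $111,650.84.
Line duty = $58,749.43 + $111,650.84 = $170,400.27.
Total = $15,877.65 + $170,400.27 = $186,277.92.

$186,277.92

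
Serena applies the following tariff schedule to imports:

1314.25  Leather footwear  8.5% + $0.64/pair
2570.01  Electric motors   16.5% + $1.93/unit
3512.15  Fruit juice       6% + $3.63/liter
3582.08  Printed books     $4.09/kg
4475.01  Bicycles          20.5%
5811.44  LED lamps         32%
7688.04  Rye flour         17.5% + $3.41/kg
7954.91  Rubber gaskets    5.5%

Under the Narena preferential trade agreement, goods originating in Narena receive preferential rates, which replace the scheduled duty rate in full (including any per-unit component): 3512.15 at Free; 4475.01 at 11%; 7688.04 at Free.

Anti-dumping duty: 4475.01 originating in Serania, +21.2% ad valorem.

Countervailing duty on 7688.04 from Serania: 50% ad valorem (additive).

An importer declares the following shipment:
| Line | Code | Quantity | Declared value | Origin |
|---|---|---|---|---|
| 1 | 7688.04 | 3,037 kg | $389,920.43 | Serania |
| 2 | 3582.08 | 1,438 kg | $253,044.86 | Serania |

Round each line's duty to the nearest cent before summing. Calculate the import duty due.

$279,433.88

Line 1 (7688.04, Serania, 3,037 kg, $389,920.43):
Base rate for 7688.04 is 17.5% + $3.41/kg.
7688.04 has an FTA preferential rate, but origin Serania is not Narena; base rate stands.
Additional duty on 7688.04 from Serania: +50%. Applied ad valorem rate: 17.5% + 50% = 67.5%.
Duty = $389,920.43 × 67.5% + 3,037 × $3.41 = $273,552.46.
Line 2 (3582.08, Serania, 1,438 kg, $253,044.86):
Base rate for 3582.08 is $4.09/kg.
Duty = 1,438 × $4.09 = $5,881.42.
Total = $273,552.46 + $5,881.42 = $279,433.88.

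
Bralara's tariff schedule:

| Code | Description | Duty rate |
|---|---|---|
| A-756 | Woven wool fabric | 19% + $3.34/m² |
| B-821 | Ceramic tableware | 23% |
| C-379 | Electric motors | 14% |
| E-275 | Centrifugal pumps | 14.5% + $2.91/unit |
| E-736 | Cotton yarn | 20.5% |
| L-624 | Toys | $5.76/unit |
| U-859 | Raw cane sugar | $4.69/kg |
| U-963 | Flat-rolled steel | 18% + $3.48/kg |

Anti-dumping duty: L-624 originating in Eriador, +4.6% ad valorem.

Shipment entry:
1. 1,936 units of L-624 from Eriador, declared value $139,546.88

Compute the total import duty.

Line 1 (L-624, Eriador, 1,936 units, $139,546.88):
Base rate for L-624 is $5.76/unit.
Additional duty on L-624 from Eriador: +4.6% ad valorem. Applied ad valorem rate = 4.6%.
Duty = $139,546.88 × 4.6% + 1,936 × $5.76 = $17,570.52.

$17,570.52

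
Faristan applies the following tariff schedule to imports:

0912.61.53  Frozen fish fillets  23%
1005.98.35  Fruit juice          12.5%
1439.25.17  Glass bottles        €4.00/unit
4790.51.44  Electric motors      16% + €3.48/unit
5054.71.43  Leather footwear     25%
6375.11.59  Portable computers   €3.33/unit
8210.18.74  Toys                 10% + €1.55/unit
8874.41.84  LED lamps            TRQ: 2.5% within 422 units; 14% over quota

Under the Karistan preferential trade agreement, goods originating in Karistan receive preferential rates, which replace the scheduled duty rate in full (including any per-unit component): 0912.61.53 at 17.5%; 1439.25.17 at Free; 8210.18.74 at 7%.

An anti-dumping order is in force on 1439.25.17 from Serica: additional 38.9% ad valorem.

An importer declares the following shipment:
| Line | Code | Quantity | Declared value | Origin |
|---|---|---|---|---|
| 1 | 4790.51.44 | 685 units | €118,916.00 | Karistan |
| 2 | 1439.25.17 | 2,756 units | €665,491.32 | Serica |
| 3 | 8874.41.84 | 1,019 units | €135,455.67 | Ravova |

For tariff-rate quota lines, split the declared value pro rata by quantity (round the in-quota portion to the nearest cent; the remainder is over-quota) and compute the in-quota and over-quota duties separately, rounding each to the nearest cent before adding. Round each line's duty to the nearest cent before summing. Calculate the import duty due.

€303,823.18

Line 1 (4790.51.44, Karistan, 685 units, €118,916.00):
Base rate for 4790.51.44 is 16% + €3.48/unit.
Origin Karistan is the FTA partner but 4790.51.44 is not on the preference list; base rate stands.
Duty = €118,916.00 × 16% + 685 × €3.48 = €21,410.36.
Line 2 (1439.25.17, Serica, 2,756 units, €665,491.32):
Base rate for 1439.25.17 is €4.00/unit.
1439.25.17 has an FTA preferential rate, but origin Serica is not Karistan; base rate stands.
Additional duty on 1439.25.17 from Serica: +38.9% ad valorem. Applied ad valorem rate = 38.9%.
Duty = €665,491.32 × 38.9% + 2,756 × €4.00 = €269,900.12.
Line 3 (8874.41.84, Ravova, 1,019 units, €135,455.67):
Code 8874.41.84 is under a tariff-rate quota (threshold 422 units). In-quota: 422 units at 2.5%; over-quota: 597 units at 14%.
Pro-rata value split: in-quota = €135,455.67 × 422/1,019 = €56,096.46; over-quota = €135,455.67 − €56,096.46 = €79,359.21.
In-quota duty = €56,096.46 × 2.5% = €1,402.41. Over-quota duty = €79,359.21 × 14% = €11,110.29.
Line duty = €1,402.41 + €11,110.29 = €12,512.70.
Total = €21,410.36 + €269,900.12 + €12,512.70 = €303,823.18.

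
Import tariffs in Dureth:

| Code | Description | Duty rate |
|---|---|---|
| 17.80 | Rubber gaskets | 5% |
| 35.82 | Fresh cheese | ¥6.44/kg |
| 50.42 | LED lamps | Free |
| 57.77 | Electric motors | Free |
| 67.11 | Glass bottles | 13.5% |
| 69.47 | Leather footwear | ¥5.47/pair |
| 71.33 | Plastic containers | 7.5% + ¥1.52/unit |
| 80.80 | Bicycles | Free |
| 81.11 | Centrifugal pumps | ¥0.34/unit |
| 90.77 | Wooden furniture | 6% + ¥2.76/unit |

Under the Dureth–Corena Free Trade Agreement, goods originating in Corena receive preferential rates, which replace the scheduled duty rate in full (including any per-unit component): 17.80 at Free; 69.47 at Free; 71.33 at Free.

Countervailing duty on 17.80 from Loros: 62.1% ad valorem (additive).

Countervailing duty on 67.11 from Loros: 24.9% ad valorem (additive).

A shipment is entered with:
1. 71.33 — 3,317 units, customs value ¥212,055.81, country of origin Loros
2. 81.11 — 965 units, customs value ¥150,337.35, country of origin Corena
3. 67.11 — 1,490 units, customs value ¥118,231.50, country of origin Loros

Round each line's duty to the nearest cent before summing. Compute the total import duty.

¥66,675.03

Line 1 (71.33, Loros, 3,317 units, ¥212,055.81):
Base rate for 71.33 is 7.5% + ¥1.52/unit.
71.33 has an FTA preferential rate, but origin Loros is not Corena; base rate stands.
Duty = ¥212,055.81 × 7.5% + 3,317 × ¥1.52 = ¥20,946.03.
Line 2 (81.11, Corena, 965 units, ¥150,337.35):
Base rate for 81.11 is ¥0.34/unit.
Origin Corena is the FTA partner but 81.11 is not on the preference list; base rate stands.
Duty = 965 × ¥0.34 = ¥328.10.
Line 3 (67.11, Loros, 1,490 units, ¥118,231.50):
Base rate for 67.11 is 13.5%.
Additional duty on 67.11 from Loros: +24.9%. Applied ad valorem rate: 13.5% + 24.9% = 38.4%.
Duty = ¥118,231.50 × 38.4% = ¥45,400.90.
Total = ¥20,946.03 + ¥328.10 + ¥45,400.90 = ¥66,675.03.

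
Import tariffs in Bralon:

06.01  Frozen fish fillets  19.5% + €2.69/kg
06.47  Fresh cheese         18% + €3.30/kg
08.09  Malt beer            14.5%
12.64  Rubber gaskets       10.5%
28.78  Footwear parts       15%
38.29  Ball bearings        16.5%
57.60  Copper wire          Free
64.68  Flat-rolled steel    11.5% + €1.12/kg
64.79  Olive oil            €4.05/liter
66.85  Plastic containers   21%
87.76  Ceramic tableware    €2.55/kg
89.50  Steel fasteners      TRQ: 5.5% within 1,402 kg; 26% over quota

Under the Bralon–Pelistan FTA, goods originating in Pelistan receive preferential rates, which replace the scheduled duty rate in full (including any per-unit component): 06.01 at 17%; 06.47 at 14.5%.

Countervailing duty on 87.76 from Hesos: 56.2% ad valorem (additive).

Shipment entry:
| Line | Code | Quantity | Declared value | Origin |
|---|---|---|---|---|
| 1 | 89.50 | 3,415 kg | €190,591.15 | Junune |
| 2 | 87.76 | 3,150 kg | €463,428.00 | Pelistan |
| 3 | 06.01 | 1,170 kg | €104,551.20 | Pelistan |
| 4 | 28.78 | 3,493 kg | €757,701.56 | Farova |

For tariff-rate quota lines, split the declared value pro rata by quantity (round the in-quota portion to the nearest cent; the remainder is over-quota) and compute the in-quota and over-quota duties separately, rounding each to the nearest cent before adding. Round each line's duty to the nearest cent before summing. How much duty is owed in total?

€172,974.78

Line 1 (89.50, Junune, 3,415 kg, €190,591.15):
Code 89.50 is under a tariff-rate quota (threshold 1,402 kg). In-quota: 1,402 kg at 5.5%; over-quota: 2,013 kg at 26%.
Pro-rata value split: in-quota = €190,591.15 × 1,402/3,415 = €78,245.62; over-quota = €190,591.15 − €78,245.62 = €112,345.53.
In-quota duty = €78,245.62 × 5.5% = €4,303.51. Over-quota duty = €112,345.53 × 26% = €29,209.84.
Line duty = €4,303.51 + €29,209.84 = €33,513.35.
Line 2 (87.76, Pelistan, 3,150 kg, €463,428.00):
Base rate for 87.76 is €2.55/kg.
Origin Pelistan is the FTA partner but 87.76 is not on the preference list; base rate stands.
The additional-duty order on 87.76 targets Hesos, not Pelistan; it does not apply.
Duty = 3,150 × €2.55 = €8,032.50.
Line 3 (06.01, Pelistan, 1,170 kg, €104,551.20):
Base rate for 06.01 is 19.5% + €2.69/kg.
Origin Pelistan qualifies under the Bralon–Pelistan agreement and 06.01 is covered: preferential rate 17% applies instead.
Duty = €104,551.20 × 17% = €17,773.70.
Line 4 (28.78, Farova, 3,493 kg, €757,701.56):
Base rate for 28.78 is 15%.
Duty = €757,701.56 × 15% = €113,655.23.
Total = €33,513.35 + €8,032.50 + €17,773.70 + €113,655.23 = €172,974.78.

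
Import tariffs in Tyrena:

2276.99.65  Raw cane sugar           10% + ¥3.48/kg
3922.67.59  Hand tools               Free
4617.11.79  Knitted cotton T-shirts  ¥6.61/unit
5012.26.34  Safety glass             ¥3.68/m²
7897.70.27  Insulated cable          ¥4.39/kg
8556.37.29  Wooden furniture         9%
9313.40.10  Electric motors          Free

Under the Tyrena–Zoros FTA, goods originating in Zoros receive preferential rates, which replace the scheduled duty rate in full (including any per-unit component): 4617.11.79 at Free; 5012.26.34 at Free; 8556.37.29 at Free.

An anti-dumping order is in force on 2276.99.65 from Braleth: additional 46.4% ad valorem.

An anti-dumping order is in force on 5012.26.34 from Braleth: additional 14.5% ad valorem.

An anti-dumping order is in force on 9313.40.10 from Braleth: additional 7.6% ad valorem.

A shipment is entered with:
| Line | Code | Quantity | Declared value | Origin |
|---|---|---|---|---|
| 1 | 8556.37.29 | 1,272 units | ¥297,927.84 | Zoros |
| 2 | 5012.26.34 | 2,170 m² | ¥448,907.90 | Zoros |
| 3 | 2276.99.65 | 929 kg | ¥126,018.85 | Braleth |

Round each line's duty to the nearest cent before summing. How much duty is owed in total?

Line 1 (8556.37.29, Zoros, 1,272 units, ¥297,927.84):
Base rate for 8556.37.29 is 9%.
Origin Zoros qualifies under the Tyrena–Zoros agreement and 8556.37.29 is covered: preferential rate Free applies instead.
Duty = ¥297,927.84 × 0% = ¥0.00.
Line 2 (5012.26.34, Zoros, 2,170 m², ¥448,907.90):
Base rate for 5012.26.34 is ¥3.68/m².
Origin Zoros qualifies under the Tyrena–Zoros agreement and 5012.26.34 is covered: preferential rate Free applies instead.
The additional-duty order on 5012.26.34 targets Braleth, not Zoros; it does not apply.
Duty = ¥448,907.90 × 0% = ¥0.00.
Line 3 (2276.99.65, Braleth, 929 kg, ¥126,018.85):
Base rate for 2276.99.65 is 10% + ¥3.48/kg.
Additional duty on 2276.99.65 from Braleth: +46.4%. Applied ad valorem rate: 10% + 46.4% = 56.4%.
Duty = ¥126,018.85 × 56.4% + 929 × ¥3.48 = ¥74,307.55.
Total = ¥0.00 + ¥0.00 + ¥74,307.55 = ¥74,307.55.

¥74,307.55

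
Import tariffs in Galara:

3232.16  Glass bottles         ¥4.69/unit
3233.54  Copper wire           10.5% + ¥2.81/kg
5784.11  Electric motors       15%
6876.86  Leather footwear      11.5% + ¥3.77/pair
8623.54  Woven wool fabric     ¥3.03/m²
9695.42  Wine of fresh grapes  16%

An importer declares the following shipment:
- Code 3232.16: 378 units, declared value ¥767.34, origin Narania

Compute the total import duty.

Line 1 (3232.16, Narania, 378 units, ¥767.34):
Base rate for 3232.16 is ¥4.69/unit.
Duty = 378 × ¥4.69 = ¥1,772.82.

¥1,772.82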